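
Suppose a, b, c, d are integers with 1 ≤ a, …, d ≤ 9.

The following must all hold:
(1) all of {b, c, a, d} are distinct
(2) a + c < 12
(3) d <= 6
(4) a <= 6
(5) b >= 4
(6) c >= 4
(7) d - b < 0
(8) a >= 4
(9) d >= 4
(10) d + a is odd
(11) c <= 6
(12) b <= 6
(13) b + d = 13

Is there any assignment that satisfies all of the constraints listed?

Constraints 3, 4, 5, 6, 8, 9, 11, and 12 confine each of b, c, a, d to the 3 values {4, …, 6}.
Constraint 1 requires all 4 of them to be distinct, but only 3 values are available — impossible by the pigeonhole principle.

Unsatisfiable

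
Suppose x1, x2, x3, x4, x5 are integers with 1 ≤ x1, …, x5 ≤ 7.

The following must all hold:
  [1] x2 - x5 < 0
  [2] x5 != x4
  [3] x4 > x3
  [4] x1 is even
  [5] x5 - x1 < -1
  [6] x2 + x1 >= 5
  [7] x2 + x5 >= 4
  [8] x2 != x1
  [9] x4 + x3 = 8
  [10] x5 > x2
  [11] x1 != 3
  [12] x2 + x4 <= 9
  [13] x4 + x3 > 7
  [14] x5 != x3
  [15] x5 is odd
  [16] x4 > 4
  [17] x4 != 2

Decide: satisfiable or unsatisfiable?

Satisfiable

The assignment x1 = 6, x2 = 2, x3 = 2, x4 = 6, x5 = 3 works:
  constraint 1 holds since x2 - x5 = -1.
  constraint 5 holds since x5 - x1 = -3.
The rest check out directly.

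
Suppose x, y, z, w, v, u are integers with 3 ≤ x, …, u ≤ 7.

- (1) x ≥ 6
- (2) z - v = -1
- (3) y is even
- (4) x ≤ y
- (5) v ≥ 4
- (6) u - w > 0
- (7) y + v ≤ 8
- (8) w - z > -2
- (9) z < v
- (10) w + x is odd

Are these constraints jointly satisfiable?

From constraints 1 and 4: y ≥ x ≥ 6. From constraint 5: v ≥ 4. Hence y + v ≥ 10. But constraint 7 requires y + v ≤ 8, and 8 < 10. Contradiction.

Unsatisfiable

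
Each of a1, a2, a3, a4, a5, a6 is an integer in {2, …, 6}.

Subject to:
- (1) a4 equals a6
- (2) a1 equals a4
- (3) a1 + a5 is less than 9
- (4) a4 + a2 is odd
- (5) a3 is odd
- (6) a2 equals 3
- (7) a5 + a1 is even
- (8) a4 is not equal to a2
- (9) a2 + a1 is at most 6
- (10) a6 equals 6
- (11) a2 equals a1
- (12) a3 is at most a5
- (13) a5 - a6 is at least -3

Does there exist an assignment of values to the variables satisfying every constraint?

Constraint 6 fixes a2 = 3 and constraint 10 fixes a6 = 6. Constraints 1, 2, and 11 give a2 = a1 = a4 = a6, so a2 = a6. But 3 ≠ 6 — contradiction.

Unsatisfiable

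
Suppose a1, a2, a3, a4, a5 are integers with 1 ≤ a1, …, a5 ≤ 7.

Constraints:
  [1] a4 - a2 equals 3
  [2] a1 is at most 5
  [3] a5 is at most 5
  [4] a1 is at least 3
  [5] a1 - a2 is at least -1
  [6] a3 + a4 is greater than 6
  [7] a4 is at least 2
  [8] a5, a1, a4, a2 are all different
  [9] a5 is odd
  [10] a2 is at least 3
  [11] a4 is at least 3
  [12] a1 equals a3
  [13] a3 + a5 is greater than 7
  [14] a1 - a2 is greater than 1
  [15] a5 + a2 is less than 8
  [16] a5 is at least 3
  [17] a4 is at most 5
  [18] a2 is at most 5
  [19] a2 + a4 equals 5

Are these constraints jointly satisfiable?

Unsatisfiable

Constraints 2, 3, 4, 10, 11, 16, 17, and 18 confine each of a5, a1, a4, a2 to the 3 values {3, …, 5}.
Constraint 8 requires all 4 of them to be distinct, but only 3 values are available — impossible by the pigeonhole principle.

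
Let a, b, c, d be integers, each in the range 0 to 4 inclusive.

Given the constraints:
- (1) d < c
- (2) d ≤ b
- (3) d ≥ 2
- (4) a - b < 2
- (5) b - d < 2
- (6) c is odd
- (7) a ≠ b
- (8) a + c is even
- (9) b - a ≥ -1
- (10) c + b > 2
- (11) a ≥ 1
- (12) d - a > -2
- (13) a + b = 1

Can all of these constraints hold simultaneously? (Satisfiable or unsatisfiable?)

From constraint 11: a ≥ 1. From constraints 2 and 3: b ≥ d ≥ 2. Hence a + b ≥ 3. But constraint 13 requires a + b = 1, and 1 < 3. Contradiction.

Unsatisfiable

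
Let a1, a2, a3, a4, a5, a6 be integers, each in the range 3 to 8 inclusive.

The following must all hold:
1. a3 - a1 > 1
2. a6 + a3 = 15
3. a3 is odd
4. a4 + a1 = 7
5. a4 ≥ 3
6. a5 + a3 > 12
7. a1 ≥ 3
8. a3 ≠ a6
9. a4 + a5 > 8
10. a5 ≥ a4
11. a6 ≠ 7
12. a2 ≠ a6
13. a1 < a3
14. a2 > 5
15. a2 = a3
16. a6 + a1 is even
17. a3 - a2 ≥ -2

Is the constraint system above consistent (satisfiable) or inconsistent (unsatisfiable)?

Satisfiable

Try a1 = 4, a2 = 7, a3 = 7, a4 = 3, a5 = 6, a6 = 8.
Check constraint 1: a3 - a1 = 3; constraint 2: a6 + a3 = 15. The remaining constraints are straightforward to verify.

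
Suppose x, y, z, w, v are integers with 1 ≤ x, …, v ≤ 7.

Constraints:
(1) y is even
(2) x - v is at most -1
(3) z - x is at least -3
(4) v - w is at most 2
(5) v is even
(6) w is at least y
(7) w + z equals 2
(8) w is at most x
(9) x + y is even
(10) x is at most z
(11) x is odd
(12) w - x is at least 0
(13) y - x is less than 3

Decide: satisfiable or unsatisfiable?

Unsatisfiable

Constraint 11 makes x odd and constraint 1 makes y even, so x + y must be odd. Constraint 9 says x + y is even — contradiction.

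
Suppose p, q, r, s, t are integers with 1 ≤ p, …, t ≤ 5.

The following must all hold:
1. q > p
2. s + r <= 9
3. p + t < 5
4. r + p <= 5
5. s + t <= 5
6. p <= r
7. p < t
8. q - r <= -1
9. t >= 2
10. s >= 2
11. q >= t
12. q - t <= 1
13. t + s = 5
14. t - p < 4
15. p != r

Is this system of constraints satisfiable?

Satisfiable

Take p = 1, q = 2, r = 3, s = 3, t = 2. Then constraint 2: s + r = 6; constraint 3: p + t = 3; constraint 4: r + p = 4, and every other listed constraint is also met.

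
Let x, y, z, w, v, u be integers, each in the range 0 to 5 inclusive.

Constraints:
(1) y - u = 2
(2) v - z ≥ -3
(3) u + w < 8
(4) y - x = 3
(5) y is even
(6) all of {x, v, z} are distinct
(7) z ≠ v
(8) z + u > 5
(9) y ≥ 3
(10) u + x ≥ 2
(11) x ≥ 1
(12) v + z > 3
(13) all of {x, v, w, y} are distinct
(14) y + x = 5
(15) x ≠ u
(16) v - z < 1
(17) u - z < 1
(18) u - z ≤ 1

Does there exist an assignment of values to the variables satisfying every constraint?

The assignment x = 1, y = 4, z = 4, w = 3, v = 2, u = 2 works:
  constraint 1 holds since y - u = 2.
  constraint 2 holds since v - z = -2.
The rest check out directly.

Satisfiable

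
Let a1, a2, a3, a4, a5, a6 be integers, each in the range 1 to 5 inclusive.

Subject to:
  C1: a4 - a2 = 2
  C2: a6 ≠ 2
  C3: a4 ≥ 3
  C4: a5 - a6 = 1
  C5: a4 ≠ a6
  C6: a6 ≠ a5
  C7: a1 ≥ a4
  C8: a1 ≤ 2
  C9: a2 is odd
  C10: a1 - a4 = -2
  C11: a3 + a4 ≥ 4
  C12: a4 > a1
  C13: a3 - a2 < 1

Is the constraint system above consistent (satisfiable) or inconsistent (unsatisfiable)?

From constraints 3 and 7: a1 ≥ a4 and a4 ≥ 3, so a1 ≥ 3. From constraint 8: a1 ≤ 2. But 2 < 3, so no value of a1 works.

Unsatisfiable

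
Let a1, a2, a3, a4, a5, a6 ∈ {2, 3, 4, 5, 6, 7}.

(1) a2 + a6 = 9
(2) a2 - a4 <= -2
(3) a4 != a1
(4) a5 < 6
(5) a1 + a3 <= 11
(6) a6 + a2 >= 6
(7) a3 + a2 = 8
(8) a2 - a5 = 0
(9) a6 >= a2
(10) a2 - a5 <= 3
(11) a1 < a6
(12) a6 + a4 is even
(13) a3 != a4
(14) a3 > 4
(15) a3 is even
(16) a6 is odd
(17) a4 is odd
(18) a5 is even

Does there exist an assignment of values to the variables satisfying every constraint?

Satisfiable

Setting (a1, a2, a3, a4, a5, a6) = (3, 2, 6, 7, 2, 7) satisfies everything: constraint 1: a2 + a6 = 9; constraint 2: a2 - a4 = -5; constraint 5: a1 + a3 = 9, and the others follow.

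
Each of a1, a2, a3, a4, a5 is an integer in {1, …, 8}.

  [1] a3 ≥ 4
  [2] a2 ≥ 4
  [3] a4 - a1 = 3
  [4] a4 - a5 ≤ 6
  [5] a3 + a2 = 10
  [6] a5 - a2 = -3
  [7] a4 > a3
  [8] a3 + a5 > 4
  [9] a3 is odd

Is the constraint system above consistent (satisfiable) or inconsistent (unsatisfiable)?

One satisfying assignment is a1 = 5, a2 = 5, a3 = 5, a4 = 8, a5 = 2.
For the less obvious constraints — constraint 3: a4 - a1 = 3; constraint 4: a4 - a5 = 6; constraint 5: a3 + a2 = 10 — and the others hold by inspection.

Satisfiable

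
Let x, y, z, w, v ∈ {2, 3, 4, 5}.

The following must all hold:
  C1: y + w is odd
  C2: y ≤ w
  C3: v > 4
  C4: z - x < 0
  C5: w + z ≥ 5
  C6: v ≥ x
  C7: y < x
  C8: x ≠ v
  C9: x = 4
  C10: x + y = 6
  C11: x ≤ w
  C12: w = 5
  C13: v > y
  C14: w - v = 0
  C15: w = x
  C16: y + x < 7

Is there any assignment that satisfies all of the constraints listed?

Unsatisfiable

Constraint 12 fixes w = 5 and constraint 9 fixes x = 4, but constraint 15 requires w = x. Since 5 ≠ 4, contradiction.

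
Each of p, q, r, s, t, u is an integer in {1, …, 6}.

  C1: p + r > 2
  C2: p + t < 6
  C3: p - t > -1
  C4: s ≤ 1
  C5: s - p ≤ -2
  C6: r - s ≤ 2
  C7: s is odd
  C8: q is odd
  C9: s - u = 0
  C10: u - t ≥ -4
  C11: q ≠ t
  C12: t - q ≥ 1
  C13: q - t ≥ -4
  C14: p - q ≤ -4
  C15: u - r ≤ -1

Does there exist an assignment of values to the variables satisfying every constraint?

Constraints 5, 6, 10, 12, 14, and 15 give u − t ≥ -4, t − q ≥ 1, q − p ≥ 4, p − s ≥ 2, s − r ≥ -2, r − u ≥ 1.
Adding all 6 inequalities: the left sides telescope to 0, and the right sides sum to (-4) + 1 + 4 + 2 + (-2) + 1 = 2. So 0 ≥ 2, which is false.

Unsatisfiable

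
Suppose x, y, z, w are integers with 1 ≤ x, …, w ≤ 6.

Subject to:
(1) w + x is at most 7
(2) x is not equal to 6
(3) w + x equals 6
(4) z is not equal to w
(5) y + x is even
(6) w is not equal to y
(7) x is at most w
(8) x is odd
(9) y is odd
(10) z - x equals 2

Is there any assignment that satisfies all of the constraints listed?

Try x = 3, y = 1, z = 5, w = 3.
Check constraint 1: w + x = 6; constraint 3: w + x = 6; constraint 10: z - x = 2. The remaining constraints are straightforward to verify.

Satisfiable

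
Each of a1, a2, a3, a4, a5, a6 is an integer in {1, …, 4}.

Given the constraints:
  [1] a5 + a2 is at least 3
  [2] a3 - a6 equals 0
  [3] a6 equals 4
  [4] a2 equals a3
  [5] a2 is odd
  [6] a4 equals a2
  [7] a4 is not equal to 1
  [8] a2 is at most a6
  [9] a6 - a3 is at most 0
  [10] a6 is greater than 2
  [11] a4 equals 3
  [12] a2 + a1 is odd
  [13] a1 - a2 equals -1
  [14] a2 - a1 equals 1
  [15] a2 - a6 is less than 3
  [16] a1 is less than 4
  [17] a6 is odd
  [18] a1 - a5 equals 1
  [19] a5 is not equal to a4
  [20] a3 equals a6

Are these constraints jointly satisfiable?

Unsatisfiable

Constraint 11 fixes a4 = 3 and constraint 3 fixes a6 = 4. Constraints 4, 6, and 20 give a4 = a2 = a3 = a6, so a4 = a6. But 3 ≠ 4 — contradiction.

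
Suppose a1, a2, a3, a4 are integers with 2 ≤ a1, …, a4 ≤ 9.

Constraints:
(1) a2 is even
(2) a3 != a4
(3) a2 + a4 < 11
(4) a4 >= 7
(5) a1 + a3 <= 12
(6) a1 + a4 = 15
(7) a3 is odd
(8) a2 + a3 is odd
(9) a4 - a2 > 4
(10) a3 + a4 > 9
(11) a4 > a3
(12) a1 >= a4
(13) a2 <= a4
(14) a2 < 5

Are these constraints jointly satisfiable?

The assignment a1 = 8, a2 = 2, a3 = 3, a4 = 7 works:
  constraint 3 holds since a2 + a4 = 9.
  constraint 5 holds since a1 + a3 = 11.
  constraint 6 holds since a1 + a4 = 15.
The rest check out directly.

Satisfiable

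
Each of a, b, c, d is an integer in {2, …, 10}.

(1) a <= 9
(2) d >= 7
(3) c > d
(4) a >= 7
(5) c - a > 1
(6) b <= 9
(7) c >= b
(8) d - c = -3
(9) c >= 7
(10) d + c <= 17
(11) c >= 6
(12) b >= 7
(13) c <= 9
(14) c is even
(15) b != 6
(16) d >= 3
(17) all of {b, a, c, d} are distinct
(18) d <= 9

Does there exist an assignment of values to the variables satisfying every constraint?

Unsatisfiable

Constraints 1, 2, 4, 6, 9, 12, 13, and 18 confine each of b, a, c, d to the 3 values {7, …, 9}.
Constraint 17 requires all 4 of them to be distinct, but only 3 values are available — impossible by the pigeonhole principle.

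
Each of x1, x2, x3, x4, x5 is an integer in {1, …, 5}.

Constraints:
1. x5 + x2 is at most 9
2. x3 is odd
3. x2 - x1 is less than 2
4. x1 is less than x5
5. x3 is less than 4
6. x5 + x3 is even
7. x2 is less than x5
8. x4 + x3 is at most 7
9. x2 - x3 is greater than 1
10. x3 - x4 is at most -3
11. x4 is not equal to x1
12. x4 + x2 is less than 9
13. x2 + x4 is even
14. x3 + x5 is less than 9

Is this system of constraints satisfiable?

Take x1 = 3, x2 = 3, x3 = 1, x4 = 5, x5 = 5. Then constraint 1: x5 + x2 = 8; constraint 3: x2 - x1 = 0, and every other listed constraint is also met.

Satisfiable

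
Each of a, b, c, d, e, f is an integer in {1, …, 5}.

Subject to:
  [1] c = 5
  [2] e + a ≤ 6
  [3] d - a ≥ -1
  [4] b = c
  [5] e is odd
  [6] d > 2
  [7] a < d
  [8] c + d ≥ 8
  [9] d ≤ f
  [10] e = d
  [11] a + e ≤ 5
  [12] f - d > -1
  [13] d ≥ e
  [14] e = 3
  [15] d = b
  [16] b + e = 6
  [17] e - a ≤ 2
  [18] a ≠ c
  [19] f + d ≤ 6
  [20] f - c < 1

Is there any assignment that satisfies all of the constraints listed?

Unsatisfiable

Constraint 14 fixes e = 3 and constraint 1 fixes c = 5. Constraints 4, 10, and 15 give e = d = b = c, so e = c. But 3 ≠ 5 — contradiction.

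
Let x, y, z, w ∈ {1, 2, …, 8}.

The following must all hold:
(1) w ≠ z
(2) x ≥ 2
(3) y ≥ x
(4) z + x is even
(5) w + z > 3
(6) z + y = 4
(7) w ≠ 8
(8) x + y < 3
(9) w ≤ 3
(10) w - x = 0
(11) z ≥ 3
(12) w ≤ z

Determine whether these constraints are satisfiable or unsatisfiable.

From constraint 11: z ≥ 3. From constraints 2 and 3: y ≥ x ≥ 2. Hence z + y ≥ 5. But constraint 6 requires z + y = 4, and 4 < 5. Contradiction.

Unsatisfiable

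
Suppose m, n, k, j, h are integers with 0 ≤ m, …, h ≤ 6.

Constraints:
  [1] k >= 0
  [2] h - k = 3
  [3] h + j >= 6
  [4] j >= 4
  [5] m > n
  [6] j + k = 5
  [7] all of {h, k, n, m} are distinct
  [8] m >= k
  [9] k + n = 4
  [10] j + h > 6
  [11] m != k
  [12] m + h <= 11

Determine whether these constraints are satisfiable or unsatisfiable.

Satisfiable

Setting (m, n, k, j, h) = (5, 3, 1, 4, 4) satisfies everything: constraint 2: h - k = 3; constraint 3: h + j = 8; constraint 6: j + k = 5, and the others follow.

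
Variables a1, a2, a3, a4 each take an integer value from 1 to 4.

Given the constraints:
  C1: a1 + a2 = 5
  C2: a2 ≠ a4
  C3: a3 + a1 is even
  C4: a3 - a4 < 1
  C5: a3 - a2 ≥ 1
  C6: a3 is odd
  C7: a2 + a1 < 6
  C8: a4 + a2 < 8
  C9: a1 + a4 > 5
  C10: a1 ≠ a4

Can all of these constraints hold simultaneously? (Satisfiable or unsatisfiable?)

Satisfiable

Setting (a1, a2, a3, a4) = (3, 2, 3, 4) satisfies everything: constraint 1: a1 + a2 = 5; constraint 4: a3 - a4 = -1; constraint 5: a3 - a2 = 1, and the others follow.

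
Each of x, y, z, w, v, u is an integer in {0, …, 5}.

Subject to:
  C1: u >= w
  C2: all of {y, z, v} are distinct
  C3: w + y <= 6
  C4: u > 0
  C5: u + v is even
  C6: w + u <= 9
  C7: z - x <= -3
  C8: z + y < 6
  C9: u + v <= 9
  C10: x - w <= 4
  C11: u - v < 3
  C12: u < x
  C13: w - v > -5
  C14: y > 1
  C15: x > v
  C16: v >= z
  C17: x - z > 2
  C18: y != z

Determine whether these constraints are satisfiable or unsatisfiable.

Satisfiable

Setting (x, y, z, w, v, u) = (5, 3, 0, 2, 4, 4) satisfies everything: constraint 3: w + y = 5; constraint 6: w + u = 6; constraint 7: z - x = -5, and the others follow.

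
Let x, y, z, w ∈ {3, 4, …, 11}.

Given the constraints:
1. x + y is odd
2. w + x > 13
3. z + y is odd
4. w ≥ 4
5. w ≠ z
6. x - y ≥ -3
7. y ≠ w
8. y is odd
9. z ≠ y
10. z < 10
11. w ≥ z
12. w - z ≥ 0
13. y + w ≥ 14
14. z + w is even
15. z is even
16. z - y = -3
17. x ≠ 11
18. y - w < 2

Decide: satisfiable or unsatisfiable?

Setting (x, y, z, w) = (6, 9, 6, 8) satisfies everything: constraint 2: w + x = 14; constraint 6: x - y = -3, and the others follow.

Satisfiable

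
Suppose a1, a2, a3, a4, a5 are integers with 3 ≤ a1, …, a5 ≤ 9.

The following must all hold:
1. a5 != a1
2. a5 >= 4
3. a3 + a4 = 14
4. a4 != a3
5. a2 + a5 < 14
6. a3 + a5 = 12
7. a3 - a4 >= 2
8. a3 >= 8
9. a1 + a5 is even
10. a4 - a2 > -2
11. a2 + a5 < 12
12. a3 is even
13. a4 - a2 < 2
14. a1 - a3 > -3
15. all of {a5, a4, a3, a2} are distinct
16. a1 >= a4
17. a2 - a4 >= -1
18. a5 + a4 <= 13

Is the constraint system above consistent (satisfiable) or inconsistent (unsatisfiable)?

One satisfying assignment is a1 = 6, a2 = 7, a3 = 8, a4 = 6, a5 = 4.
For the less obvious constraints — constraint 3: a3 + a4 = 14; constraint 5: a2 + a5 = 11; constraint 6: a3 + a5 = 12 — and the others hold by inspection.

Satisfiable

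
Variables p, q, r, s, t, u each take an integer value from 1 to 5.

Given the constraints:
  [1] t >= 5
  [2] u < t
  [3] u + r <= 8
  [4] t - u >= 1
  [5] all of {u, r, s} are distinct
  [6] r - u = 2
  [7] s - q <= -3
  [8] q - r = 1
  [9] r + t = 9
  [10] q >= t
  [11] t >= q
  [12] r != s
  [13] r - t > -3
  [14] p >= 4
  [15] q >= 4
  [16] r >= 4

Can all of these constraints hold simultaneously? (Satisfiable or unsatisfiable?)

Satisfiable

Try p = 5, q = 5, r = 4, s = 1, t = 5, u = 2.
Check constraint 3: u + r = 6; constraint 4: t - u = 3; constraint 6: r - u = 2. The remaining constraints are straightforward to verify.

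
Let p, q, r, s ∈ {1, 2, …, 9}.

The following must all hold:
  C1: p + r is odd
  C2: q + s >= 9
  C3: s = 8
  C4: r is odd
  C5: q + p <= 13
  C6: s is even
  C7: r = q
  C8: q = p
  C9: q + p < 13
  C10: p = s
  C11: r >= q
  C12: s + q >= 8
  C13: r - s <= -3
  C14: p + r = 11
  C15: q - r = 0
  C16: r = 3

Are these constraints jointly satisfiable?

Constraint 16 fixes r = 3 and constraint 3 fixes s = 8. Constraints 7, 8, and 10 give r = q = p = s, so r = s. But 3 ≠ 8 — contradiction.

Unsatisfiable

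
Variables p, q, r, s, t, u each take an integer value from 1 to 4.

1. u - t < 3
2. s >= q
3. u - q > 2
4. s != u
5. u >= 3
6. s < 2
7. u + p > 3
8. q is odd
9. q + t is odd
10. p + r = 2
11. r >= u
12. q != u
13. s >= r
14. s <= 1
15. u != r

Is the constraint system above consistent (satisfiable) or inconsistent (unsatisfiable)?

Unsatisfiable

From constraints 5 and 11: r ≥ u and u ≥ 3, so r ≥ 3. From constraints 13 and 14: r ≤ s and s ≤ 1, so r ≤ 1. But 1 < 3, so no value of r works.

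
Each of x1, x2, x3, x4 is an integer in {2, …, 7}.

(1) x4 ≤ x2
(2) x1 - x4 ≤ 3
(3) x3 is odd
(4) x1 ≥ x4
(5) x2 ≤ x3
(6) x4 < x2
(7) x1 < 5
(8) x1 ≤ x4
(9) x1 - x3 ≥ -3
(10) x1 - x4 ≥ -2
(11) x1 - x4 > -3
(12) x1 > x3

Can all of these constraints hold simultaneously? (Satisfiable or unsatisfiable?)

Unsatisfiable

Constraints 5, 6, 8, and 12 give x2 ≤ x3, x3 < x1, x1 ≤ x4, x4 < x2. Chaining: x2 ≤ x3 < x1 ≤ x4 < x2, which forces x2 < x2 — impossible.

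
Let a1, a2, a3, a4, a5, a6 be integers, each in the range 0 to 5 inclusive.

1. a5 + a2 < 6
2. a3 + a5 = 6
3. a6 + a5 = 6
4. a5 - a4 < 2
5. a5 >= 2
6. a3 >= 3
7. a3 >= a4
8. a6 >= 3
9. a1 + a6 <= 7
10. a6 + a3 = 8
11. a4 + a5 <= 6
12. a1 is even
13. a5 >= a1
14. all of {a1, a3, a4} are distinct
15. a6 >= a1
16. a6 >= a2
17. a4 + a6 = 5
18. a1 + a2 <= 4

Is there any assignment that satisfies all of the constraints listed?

Satisfiable

Setting (a1, a2, a3, a4, a5, a6) = (2, 1, 4, 1, 2, 4) satisfies everything: constraint 1: a5 + a2 = 3; constraint 2: a3 + a5 = 6, and the others follow.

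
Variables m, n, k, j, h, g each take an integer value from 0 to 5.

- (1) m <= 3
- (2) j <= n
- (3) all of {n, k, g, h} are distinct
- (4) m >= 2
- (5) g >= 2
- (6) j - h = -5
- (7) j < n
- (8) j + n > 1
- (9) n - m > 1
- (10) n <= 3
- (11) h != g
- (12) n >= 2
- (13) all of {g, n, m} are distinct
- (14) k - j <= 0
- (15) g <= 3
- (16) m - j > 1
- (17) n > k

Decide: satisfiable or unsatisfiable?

Constraints 1, 4, 5, 10, 12, and 15 confine each of g, n, m to the 2 values {2, 3}.
Constraint 13 requires all 3 of them to be distinct, but only 2 values are available — impossible by the pigeonhole principle.

Unsatisfiable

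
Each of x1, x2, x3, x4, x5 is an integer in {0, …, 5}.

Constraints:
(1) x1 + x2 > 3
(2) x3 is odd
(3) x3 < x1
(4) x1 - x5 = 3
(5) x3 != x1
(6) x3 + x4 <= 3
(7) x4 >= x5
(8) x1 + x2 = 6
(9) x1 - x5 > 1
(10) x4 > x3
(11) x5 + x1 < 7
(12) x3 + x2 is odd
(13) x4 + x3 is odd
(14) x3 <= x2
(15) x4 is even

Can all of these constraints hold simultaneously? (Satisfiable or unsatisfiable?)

The assignment x1 = 4, x2 = 2, x3 = 1, x4 = 2, x5 = 1 works:
  constraint 1 holds since x1 + x2 = 6.
  constraint 4 holds since x1 - x5 = 3.
  constraint 6 holds since x3 + x4 = 3.
The rest check out directly.

Satisfiable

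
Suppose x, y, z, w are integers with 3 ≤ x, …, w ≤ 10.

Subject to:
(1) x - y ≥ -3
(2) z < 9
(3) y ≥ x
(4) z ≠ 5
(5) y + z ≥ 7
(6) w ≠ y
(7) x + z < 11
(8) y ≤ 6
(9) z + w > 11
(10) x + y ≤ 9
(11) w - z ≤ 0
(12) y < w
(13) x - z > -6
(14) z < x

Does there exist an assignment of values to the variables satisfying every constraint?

Unsatisfiable

Constraints 3, 11, 12, and 14 give y < w, w ≤ z, z < x, x ≤ y. Chaining: y < w ≤ z < x ≤ y, which forces y < y — impossible.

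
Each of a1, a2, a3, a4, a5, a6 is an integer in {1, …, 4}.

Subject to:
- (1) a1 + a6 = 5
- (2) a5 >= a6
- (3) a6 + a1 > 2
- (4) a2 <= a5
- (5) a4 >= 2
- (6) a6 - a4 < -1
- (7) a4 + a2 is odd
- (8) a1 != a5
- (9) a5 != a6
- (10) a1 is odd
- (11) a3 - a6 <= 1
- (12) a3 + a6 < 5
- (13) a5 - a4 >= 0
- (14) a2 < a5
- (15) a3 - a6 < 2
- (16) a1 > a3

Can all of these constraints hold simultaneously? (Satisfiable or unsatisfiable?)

Try a1 = 3, a2 = 1, a3 = 2, a4 = 4, a5 = 4, a6 = 2.
Check constraint 1: a1 + a6 = 5; constraint 3: a6 + a1 = 5. The remaining constraints are straightforward to verify.

Satisfiable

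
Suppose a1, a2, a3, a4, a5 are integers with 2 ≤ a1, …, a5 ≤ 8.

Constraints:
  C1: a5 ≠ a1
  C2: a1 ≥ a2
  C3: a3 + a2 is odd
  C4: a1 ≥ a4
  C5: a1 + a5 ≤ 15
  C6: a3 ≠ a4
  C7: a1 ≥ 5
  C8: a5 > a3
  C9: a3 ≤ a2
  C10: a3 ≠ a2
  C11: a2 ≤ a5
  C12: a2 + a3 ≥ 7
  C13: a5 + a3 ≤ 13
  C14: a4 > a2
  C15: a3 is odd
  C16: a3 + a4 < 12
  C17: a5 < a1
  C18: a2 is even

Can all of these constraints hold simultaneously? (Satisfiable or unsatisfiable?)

Take a1 = 8, a2 = 4, a3 = 3, a4 = 6, a5 = 7. Then constraint 5: a1 + a5 = 15; constraint 12: a2 + a3 = 7; constraint 13: a5 + a3 = 10, and every other listed constraint is also met.

Satisfiable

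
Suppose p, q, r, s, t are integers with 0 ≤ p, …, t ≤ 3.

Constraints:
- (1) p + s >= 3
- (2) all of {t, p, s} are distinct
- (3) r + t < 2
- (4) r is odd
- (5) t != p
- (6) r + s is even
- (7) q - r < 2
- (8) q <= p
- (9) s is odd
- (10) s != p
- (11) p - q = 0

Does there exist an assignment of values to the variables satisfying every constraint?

Satisfiable

Try p = 2, q = 2, r = 1, s = 3, t = 0.
Check constraint 1: p + s = 5; constraint 3: r + t = 1. The remaining constraints are straightforward to verify.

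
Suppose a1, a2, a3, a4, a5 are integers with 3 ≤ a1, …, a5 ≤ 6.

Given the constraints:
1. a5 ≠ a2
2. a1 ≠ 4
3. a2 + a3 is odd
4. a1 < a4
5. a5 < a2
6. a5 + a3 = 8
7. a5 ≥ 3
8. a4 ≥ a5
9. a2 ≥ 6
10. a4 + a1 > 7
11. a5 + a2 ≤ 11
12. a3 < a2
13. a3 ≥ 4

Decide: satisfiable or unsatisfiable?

Try a1 = 3, a2 = 6, a3 = 5, a4 = 6, a5 = 3.
Check constraint 6: a5 + a3 = 8; constraint 10: a4 + a1 = 9. The remaining constraints are straightforward to verify.

Satisfiable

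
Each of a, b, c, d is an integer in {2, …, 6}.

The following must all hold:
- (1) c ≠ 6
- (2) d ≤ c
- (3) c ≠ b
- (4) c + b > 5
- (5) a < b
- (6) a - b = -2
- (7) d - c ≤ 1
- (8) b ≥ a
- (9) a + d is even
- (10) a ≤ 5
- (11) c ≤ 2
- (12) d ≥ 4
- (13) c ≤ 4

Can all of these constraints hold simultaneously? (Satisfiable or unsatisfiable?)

Unsatisfiable

From constraint 12: d ≥ 4. From constraints 2 and 11: d ≤ c and c ≤ 2, so d ≤ 2. But 2 < 4, so no value of d works.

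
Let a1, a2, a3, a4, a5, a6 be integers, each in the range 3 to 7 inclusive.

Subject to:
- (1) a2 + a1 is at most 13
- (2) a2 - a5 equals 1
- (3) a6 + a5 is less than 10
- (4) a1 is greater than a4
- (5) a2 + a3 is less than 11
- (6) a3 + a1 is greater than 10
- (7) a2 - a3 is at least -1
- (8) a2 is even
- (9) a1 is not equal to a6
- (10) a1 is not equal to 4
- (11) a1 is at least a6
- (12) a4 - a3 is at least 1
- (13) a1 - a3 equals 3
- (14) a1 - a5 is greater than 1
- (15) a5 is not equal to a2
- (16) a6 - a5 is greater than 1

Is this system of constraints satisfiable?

Satisfiable

Take a1 = 7, a2 = 4, a3 = 4, a4 = 5, a5 = 3, a6 = 5. Then constraint 1: a2 + a1 = 11; constraint 2: a2 - a5 = 1; constraint 3: a6 + a5 = 8, and every other listed constraint is also met.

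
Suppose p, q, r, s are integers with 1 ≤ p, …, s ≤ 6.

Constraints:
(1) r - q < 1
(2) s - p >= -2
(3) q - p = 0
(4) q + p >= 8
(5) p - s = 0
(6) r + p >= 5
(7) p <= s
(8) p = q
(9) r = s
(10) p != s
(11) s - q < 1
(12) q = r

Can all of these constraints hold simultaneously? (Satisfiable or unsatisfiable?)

From constraints 8, 9, and 12, p = q = r = s, so p = s. But constraint 10 says p ≠ s. Contradiction.

Unsatisfiable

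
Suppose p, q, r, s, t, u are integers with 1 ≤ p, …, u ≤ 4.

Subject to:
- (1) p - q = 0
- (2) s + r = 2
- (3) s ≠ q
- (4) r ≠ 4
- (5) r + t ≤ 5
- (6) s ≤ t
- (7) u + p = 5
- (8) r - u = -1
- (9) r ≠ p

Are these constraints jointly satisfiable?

Setting (p, q, r, s, t, u) = (3, 3, 1, 1, 1, 2) satisfies everything: constraint 1: p - q = 0; constraint 2: s + r = 2; constraint 5: r + t = 2, and the others follow.

Satisfiable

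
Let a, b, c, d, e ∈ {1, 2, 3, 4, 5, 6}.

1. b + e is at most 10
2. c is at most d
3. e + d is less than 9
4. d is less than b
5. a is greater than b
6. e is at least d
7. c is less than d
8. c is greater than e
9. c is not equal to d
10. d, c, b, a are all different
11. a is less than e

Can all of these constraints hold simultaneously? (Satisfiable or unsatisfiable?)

Constraints 2, 4, 5, 8, and 11 give c ≤ d, d < b, b < a, a < e, e < c. Chaining: c ≤ d < b < a < e < c, which forces c < c — impossible.

Unsatisfiable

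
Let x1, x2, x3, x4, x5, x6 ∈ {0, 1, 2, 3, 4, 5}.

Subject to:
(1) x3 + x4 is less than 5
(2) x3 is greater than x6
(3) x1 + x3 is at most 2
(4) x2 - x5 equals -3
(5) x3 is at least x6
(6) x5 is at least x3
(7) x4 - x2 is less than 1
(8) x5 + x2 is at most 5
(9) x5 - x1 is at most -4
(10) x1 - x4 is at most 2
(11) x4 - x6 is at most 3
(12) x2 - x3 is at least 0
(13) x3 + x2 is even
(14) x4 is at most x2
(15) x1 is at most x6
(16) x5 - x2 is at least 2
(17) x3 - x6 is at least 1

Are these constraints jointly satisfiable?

Constraints 9, 10, 11, 12, 16, and 17 give x6 − x4 ≥ -3, x4 − x1 ≥ -2, x1 − x5 ≥ 4, x5 − x2 ≥ 2, x2 − x3 ≥ 0, x3 − x6 ≥ 1.
Adding all 6 inequalities: the left sides telescope to 0, and the right sides sum to (-3) + (-2) + 4 + 2 + 0 + 1 = 2. So 0 ≥ 2, which is false.

Unsatisfiable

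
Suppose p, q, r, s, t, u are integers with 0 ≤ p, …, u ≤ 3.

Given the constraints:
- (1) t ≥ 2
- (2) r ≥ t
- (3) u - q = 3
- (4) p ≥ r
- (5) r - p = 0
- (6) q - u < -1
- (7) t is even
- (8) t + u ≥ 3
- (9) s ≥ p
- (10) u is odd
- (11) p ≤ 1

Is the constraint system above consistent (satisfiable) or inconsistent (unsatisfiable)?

Unsatisfiable

From constraints 1 and 2: r ≥ t and t ≥ 2, so r ≥ 2. From constraints 4 and 11: r ≤ p and p ≤ 1, so r ≤ 1. But 1 < 2, so no value of r works.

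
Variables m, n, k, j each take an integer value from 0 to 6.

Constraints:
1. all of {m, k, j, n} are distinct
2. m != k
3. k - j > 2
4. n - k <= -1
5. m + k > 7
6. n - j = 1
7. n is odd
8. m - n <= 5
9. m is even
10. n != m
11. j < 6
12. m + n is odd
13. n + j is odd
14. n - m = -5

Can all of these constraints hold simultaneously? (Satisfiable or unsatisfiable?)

Setting (m, n, k, j) = (6, 1, 4, 0) satisfies everything: constraint 3: k - j = 4; constraint 4: n - k = -3; constraint 5: m + k = 10, and the others follow.

Satisfiable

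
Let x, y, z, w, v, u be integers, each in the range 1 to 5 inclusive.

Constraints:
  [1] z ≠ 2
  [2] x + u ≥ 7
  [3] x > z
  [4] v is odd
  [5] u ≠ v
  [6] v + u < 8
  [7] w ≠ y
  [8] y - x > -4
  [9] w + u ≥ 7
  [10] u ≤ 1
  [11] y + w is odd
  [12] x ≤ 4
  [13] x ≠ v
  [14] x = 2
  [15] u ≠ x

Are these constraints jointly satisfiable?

Unsatisfiable

From constraint 12: x ≤ 4. From constraint 10: u ≤ 1. Hence x + u ≤ 5. But constraint 2 requires x + u ≥ 7, and 7 > 5. Contradiction.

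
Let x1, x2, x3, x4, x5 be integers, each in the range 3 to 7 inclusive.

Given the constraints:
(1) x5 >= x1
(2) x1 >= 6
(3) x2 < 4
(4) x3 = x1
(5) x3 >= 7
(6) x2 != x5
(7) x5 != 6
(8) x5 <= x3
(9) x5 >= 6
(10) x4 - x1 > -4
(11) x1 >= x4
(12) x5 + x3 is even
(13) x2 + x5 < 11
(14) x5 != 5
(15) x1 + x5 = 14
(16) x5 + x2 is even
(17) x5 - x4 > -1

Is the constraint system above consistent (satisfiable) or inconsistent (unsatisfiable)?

Setting (x1, x2, x3, x4, x5) = (7, 3, 7, 5, 7) satisfies everything: constraint 10: x4 - x1 = -2; constraint 13: x2 + x5 = 10, and the others follow.

Satisfiable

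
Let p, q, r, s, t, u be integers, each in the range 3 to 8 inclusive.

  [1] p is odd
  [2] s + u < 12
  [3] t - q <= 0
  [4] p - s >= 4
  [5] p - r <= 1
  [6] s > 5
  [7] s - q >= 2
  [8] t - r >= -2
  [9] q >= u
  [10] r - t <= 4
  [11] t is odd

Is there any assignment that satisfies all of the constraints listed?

Constraints 3, 4, 5, 7, and 10 give t − r ≥ -4, r − p ≥ -1, p − s ≥ 4, s − q ≥ 2, q − t ≥ 0.
Adding all 5 inequalities: the left sides telescope to 0, and the right sides sum to (-4) + (-1) + 4 + 2 + 0 = 1. So 0 ≥ 1, which is false.

Unsatisfiable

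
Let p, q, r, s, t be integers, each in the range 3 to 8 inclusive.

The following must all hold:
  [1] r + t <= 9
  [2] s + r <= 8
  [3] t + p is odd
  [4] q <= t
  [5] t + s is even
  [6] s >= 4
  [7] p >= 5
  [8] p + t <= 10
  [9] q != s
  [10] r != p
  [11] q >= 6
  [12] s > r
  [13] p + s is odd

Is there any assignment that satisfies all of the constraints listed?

Unsatisfiable

From constraint 7: p ≥ 5. From constraints 4 and 11: t ≥ q ≥ 6. Hence p + t ≥ 11. But constraint 8 requires p + t ≤ 10, and 10 < 11. Contradiction.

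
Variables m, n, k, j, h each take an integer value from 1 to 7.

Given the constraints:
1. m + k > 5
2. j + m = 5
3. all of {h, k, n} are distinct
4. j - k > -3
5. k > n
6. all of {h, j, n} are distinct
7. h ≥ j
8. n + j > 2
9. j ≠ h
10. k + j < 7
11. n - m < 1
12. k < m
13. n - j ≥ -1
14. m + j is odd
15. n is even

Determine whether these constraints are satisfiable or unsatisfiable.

One satisfying assignment is m = 4, n = 2, k = 3, j = 1, h = 7.
For the less obvious constraints — constraint 1: m + k = 7; constraint 2: j + m = 5; constraint 4: j - k = -2 — and the others hold by inspection.

Satisfiable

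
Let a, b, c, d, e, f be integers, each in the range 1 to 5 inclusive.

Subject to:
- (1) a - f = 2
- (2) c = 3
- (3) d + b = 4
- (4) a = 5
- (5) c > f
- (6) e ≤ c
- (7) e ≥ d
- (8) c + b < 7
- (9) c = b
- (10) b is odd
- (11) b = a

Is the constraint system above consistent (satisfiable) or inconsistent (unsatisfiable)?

Unsatisfiable

Constraint 2 fixes c = 3 and constraint 4 fixes a = 5. Constraints 9 and 11 give c = b = a, so c = a. But 3 ≠ 5 — contradiction.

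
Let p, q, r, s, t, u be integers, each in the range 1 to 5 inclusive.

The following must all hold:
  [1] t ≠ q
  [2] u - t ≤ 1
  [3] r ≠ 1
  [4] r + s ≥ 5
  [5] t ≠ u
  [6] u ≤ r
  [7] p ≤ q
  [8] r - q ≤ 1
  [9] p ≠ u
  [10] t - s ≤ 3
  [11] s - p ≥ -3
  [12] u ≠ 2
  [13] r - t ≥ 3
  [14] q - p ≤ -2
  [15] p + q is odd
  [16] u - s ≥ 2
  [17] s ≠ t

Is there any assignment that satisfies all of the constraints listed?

Unsatisfiable

Constraints 2, 8, 11, 13, 14, and 16 give t − u ≥ -1, u − s ≥ 2, s − p ≥ -3, p − q ≥ 2, q − r ≥ -1, r − t ≥ 3.
Adding all 6 inequalities: the left sides telescope to 0, and the right sides sum to (-1) + 2 + (-3) + 2 + (-1) + 3 = 2. So 0 ≥ 2, which is false.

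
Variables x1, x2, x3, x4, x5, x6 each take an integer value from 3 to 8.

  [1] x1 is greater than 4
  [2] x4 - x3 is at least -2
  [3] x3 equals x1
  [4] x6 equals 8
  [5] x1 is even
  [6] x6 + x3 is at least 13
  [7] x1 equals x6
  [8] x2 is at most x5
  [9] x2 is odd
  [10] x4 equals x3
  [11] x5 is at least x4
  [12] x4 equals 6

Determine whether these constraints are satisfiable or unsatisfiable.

Constraint 12 fixes x4 = 6 and constraint 4 fixes x6 = 8. Constraints 3, 7, and 10 give x4 = x3 = x1 = x6, so x4 = x6. But 6 ≠ 8 — contradiction.

Unsatisfiable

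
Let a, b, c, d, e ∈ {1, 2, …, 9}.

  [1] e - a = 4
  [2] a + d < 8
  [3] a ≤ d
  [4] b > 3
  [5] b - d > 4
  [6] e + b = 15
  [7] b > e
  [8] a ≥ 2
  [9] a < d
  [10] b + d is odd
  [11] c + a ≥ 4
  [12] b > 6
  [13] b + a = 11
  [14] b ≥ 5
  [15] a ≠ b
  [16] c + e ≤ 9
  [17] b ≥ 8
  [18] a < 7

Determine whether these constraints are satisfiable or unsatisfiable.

Satisfiable

Try a = 2, b = 9, c = 2, d = 4, e = 6.
Check constraint 1: e - a = 4; constraint 2: a + d = 6; constraint 5: b - d = 5. The remaining constraints are straightforward to verify.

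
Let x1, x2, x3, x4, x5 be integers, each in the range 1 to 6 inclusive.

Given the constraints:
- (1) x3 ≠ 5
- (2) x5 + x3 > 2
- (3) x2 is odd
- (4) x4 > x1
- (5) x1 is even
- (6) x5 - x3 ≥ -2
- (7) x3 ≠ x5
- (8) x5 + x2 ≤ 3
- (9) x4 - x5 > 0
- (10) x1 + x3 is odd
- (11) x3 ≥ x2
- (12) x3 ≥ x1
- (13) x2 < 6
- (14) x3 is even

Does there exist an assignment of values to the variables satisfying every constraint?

Unsatisfiable

Constraint 5 makes x1 even and constraint 14 makes x3 even, so x1 + x3 must be even. Constraint 10 says x1 + x3 is odd — contradiction.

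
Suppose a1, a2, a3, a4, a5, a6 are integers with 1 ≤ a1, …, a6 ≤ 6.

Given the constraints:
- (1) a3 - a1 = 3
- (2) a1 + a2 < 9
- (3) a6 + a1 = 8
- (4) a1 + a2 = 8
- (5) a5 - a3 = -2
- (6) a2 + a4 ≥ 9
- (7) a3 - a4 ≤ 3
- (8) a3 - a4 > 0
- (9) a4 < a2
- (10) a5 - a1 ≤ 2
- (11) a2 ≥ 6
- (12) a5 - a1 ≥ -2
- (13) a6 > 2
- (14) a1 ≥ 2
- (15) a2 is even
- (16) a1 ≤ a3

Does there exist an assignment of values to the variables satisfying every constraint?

Take a1 = 2, a2 = 6, a3 = 5, a4 = 3, a5 = 3, a6 = 6. Then constraint 1: a3 - a1 = 3; constraint 2: a1 + a2 = 8, and every other listed constraint is also met.

Satisfiable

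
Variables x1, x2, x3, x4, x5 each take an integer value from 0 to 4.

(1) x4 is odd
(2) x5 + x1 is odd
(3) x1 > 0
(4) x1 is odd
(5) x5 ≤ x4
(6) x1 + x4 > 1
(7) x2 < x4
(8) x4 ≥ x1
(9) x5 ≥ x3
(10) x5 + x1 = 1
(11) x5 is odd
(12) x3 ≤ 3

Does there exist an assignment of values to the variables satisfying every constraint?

Unsatisfiable

Constraint 11 makes x5 odd and constraint 4 makes x1 odd, so x5 + x1 must be even. Constraint 2 says x5 + x1 is odd — contradiction.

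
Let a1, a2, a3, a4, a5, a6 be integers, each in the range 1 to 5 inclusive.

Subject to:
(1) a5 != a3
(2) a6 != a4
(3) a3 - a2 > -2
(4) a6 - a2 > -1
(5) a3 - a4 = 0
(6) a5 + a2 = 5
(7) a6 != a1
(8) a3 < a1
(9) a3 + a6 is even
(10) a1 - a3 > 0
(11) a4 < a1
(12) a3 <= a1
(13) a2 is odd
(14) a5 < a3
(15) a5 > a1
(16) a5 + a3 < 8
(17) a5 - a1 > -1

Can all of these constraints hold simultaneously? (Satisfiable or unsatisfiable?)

Unsatisfiable

Constraints 8, 14, and 15 give a3 < a1, a1 < a5, a5 < a3. Chaining: a3 < a1 < a5 < a3, which forces a3 < a3 — impossible.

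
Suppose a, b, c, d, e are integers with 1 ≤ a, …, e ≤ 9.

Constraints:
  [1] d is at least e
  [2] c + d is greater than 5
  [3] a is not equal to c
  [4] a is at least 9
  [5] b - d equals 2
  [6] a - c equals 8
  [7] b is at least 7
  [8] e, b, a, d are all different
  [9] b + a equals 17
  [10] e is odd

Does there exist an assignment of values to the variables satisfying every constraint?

Setting (a, b, c, d, e) = (9, 8, 1, 6, 3) satisfies everything: constraint 2: c + d = 7; constraint 5: b - d = 2, and the others follow.

Satisfiable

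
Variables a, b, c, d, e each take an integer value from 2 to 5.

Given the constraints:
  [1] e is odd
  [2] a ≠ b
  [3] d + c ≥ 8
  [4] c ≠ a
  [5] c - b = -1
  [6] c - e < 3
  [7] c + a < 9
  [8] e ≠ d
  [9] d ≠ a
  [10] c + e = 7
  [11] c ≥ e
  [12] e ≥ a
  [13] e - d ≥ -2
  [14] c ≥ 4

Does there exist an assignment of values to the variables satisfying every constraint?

Satisfiable

The assignment a = 2, b = 5, c = 4, d = 5, e = 3 works:
  constraint 3 holds since d + c = 9.
  constraint 5 holds since c - b = -1.
The rest check out directly.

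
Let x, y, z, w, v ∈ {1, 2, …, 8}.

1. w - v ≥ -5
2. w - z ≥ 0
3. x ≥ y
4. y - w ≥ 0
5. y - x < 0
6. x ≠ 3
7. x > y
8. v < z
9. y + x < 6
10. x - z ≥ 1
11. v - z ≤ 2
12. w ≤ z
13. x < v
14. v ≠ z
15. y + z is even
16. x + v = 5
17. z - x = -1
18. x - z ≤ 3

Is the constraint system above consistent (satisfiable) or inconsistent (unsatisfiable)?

Constraints 2, 4, 7, 8, and 13 give w ≤ y, y < x, x < v, v < z, z ≤ w. Chaining: w ≤ y < x < v < z ≤ w, which forces w < w — impossible.

Unsatisfiable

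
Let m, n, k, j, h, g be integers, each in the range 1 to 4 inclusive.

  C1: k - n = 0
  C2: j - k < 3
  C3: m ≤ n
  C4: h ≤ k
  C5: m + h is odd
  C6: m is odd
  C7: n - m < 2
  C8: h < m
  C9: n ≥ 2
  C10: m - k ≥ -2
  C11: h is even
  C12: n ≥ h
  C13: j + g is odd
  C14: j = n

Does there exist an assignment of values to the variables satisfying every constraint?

One satisfying assignment is m = 3, n = 3, k = 3, j = 3, h = 2, g = 4.
For the less obvious constraints — constraint 1: k - n = 0; constraint 2: j - k = 0 — and the others hold by inspection.

Satisfiable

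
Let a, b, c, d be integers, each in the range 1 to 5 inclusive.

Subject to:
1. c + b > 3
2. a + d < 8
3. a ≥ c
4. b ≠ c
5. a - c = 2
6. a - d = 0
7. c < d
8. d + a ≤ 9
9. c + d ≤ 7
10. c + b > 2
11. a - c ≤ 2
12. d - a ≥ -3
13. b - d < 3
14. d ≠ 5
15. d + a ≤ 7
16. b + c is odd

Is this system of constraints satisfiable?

Satisfiable

Take a = 3, b = 4, c = 1, d = 3. Then constraint 1: c + b = 5; constraint 2: a + d = 6; constraint 5: a - c = 2, and every other listed constraint is also met.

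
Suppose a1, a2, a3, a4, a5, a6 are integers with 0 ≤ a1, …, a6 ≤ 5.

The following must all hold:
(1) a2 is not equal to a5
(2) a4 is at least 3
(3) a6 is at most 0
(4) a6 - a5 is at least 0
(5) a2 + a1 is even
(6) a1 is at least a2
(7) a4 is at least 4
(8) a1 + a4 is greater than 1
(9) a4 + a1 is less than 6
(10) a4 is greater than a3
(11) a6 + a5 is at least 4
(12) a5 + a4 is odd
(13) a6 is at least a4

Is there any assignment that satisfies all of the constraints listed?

Unsatisfiable

From constraint 7: a4 ≥ 4. From constraints 3 and 13: a4 ≤ a6 and a6 ≤ 0, so a4 ≤ 0. But 0 < 4, so no value of a4 works.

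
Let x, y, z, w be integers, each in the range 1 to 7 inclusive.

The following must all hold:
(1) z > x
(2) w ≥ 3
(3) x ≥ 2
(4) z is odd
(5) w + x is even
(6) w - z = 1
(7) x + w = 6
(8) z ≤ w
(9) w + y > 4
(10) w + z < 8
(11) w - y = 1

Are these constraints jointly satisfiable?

Satisfiable

Try x = 2, y = 3, z = 3, w = 4.
Check constraint 6: w - z = 1; constraint 7: x + w = 6; constraint 9: w + y = 7. The remaining constraints are straightforward to verify.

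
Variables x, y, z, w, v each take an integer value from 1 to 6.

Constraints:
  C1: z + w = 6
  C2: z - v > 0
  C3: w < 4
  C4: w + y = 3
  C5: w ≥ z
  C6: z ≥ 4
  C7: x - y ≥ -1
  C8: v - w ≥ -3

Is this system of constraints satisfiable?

From constraints 5 and 6: w ≥ z and z ≥ 4, so w ≥ 4. From constraint 3: w ≤ 3. But 3 < 4, so no value of w works.

Unsatisfiable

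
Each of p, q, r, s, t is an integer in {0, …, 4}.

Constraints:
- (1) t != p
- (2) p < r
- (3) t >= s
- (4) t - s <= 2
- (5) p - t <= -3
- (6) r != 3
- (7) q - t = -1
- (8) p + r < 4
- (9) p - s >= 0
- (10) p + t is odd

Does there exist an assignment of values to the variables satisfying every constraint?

Unsatisfiable

Constraints 4, 5, and 9 give t − p ≥ 3, p − s ≥ 0, s − t ≥ -2.
Adding all 3 inequalities: the left sides telescope to 0, and the right sides sum to 3 + 0 + (-2) = 1. So 0 ≥ 1, which is false.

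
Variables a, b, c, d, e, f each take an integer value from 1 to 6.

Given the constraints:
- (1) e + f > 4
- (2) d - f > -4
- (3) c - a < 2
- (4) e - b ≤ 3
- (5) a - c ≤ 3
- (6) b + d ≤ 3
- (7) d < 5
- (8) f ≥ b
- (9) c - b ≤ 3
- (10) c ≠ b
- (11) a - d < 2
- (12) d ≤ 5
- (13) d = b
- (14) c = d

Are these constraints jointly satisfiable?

From constraints 13 and 14, c = d = b, so c = b. But constraint 10 says c ≠ b. Contradiction.

Unsatisfiable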